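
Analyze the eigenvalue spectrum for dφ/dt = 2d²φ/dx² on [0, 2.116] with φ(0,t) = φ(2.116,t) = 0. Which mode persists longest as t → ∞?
Eigenvalues: λₙ = 2n²π²/2.116².
First three modes:
  n=1: λ₁ = 2π²/2.116² ≈ 4.409
  n=2: λ₂ = 8π²/2.116² ≈ 17.634 (4× faster decay)
  n=3: λ₃ = 18π²/2.116² ≈ 39.677 (9× faster decay)
As t → ∞, higher modes decay exponentially faster. The n=1 mode dominates: φ ~ c₁ sin(πx/2.116) e^{-λ₁t}.
Decay rate: λ₁ = 2π²/2.116² ≈ 4.409.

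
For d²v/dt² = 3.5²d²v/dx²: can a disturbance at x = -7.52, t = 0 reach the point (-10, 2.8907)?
Yes. The domain of dependence is [-20.11745, 0.11745], and -7.52 ∈ [-20.11745, 0.11745].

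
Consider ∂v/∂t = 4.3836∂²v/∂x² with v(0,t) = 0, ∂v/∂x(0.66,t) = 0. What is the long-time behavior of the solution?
As t → ∞, v → 0. Heat escapes through the Dirichlet boundary.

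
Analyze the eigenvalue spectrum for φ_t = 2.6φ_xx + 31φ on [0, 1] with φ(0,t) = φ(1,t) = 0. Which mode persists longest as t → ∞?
Eigenvalues: λₙ = 2.6n²π²/1² - 31.
First three modes:
  n=1: λ₁ = 2.6π² - 31 ≈ -5.339
  n=2: λ₂ = 10.4π² - 31 ≈ 71.644
  n=3: λ₃ = 23.4π² - 31 ≈ 199.949
Since 2.6π² ≈ 25.661 < 31, λ₁ < 0.
The n=1 mode grows fastest (−λₙ is largest for n=1) → dominates.
Asymptotic: φ ~ c₁ sin(πx/1) e^{5.339t} (exponential growth at rate −λ₁ ≈ 5.339).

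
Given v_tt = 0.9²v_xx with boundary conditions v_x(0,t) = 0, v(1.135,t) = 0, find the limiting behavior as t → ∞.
v oscillates (no decay). Energy is conserved; the solution oscillates indefinitely as standing waves.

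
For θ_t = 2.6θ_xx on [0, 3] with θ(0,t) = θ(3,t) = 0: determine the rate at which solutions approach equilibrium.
Eigenvalues: λₙ = 2.6n²π²/3².
First three modes:
  n=1: λ₁ = 2.6π²/3² ≈ 2.851
  n=2: λ₂ = 10.4π²/3² ≈ 11.405 (4× faster decay)
  n=3: λ₃ = 23.4π²/3² ≈ 25.661 (9× faster decay)
As t → ∞, higher modes decay exponentially faster. The n=1 mode dominates: θ ~ c₁ sin(πx/3) e^{-λ₁t}.
Decay rate: λ₁ = 2.6π²/3² ≈ 2.851.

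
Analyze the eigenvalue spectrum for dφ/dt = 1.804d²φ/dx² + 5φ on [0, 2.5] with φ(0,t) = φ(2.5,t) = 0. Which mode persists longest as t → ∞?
Eigenvalues: λₙ = 1.804n²π²/2.5² - 5.
First three modes:
  n=1: λ₁ = 1.804π²/2.5² - 5 ≈ -2.151
  n=2: λ₂ = 7.216π²/2.5² - 5 ≈ 6.395
  n=3: λ₃ = 16.236π²/2.5² - 5 ≈ 20.639
Since 1.804π²/2.5² ≈ 2.849 < 5, λ₁ < 0.
The n=1 mode grows fastest (−λₙ is largest for n=1) → dominates.
Asymptotic: φ ~ c₁ sin(πx/2.5) e^{2.151t} (exponential growth at rate −λ₁ ≈ 2.151).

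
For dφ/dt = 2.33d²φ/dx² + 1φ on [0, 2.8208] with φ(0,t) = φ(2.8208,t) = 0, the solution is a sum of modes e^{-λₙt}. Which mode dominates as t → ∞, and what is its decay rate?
Eigenvalues: λₙ = 2.33n²π²/2.8208² - 1.
First three modes:
  n=1: λ₁ = 2.33π²/2.8208² - 1 ≈ 1.89
  n=2: λ₂ = 9.32π²/2.8208² - 1 ≈ 10.56
  n=3: λ₃ = 20.97π²/2.8208² - 1 ≈ 25.011
Since 2.33π²/2.8208² ≈ 2.89 > 1, all λₙ > 0.
The n=1 mode decays slowest → dominates as t → ∞.
Asymptotic: φ ~ c₁ sin(πx/2.8208) e^{-λ₁t} with decay rate λ₁ ≈ 1.89.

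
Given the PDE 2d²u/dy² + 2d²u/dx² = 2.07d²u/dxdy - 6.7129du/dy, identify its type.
Rewriting in standard form: 2d²u/dx² - 2.07d²u/dxdy + 2d²u/dy² + 6.7129du/dy = 0. The second-order coefficients are A = 2, B = -2.07, C = 2. Since B² - 4AC = -11.7151 < 0, this is an elliptic PDE.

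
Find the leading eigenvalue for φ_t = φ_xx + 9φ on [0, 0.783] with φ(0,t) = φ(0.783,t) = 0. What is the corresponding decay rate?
Eigenvalues: λₙ = n²π²/0.783² - 9.
First three modes:
  n=1: λ₁ = π²/0.783² - 9 ≈ 7.098
  n=2: λ₂ = 4π²/0.783² - 9 ≈ 55.393
  n=3: λ₃ = 9π²/0.783² - 9 ≈ 135.883
Since π²/0.783² ≈ 16.098 > 9, all λₙ > 0.
The n=1 mode decays slowest → dominates as t → ∞.
Asymptotic: φ ~ c₁ sin(πx/0.783) e^{-λ₁t} with decay rate λ₁ ≈ 7.098.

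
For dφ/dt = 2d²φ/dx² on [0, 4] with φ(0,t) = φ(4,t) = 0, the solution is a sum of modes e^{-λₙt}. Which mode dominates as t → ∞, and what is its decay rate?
Eigenvalues: λₙ = 2n²π²/4².
First three modes:
  n=1: λ₁ = 2π²/4² ≈ 1.234
  n=2: λ₂ = 8π²/4² ≈ 4.935 (4× faster decay)
  n=3: λ₃ = 18π²/4² ≈ 11.103 (9× faster decay)
As t → ∞, higher modes decay exponentially faster. The n=1 mode dominates: φ ~ c₁ sin(πx/4) e^{-λ₁t}.
Decay rate: λ₁ = 2π²/4² ≈ 1.234.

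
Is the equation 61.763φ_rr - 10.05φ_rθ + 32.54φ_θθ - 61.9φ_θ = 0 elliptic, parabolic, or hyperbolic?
Computing B² - 4AC with A = 61.763, B = -10.05, C = 32.54: discriminant = -7938.06958 (negative). Answer: elliptic.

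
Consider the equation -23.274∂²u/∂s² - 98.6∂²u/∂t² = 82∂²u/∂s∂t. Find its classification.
Rewriting in standard form: -23.274∂²u/∂s² - 82∂²u/∂s∂t - 98.6∂²u/∂t² = 0. Elliptic. (A = -23.274, B = -82, C = -98.6 gives B² - 4AC = -2455.2656.)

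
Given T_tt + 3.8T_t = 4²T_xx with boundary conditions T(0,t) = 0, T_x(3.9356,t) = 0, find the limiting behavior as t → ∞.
T → 0. Damping (γ=3.8) dissipates energy; oscillations decay exponentially.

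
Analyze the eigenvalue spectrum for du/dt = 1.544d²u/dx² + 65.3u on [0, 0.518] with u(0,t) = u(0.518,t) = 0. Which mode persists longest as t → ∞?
Eigenvalues: λₙ = 1.544n²π²/0.518² - 65.3.
First three modes:
  n=1: λ₁ = 1.544π²/0.518² - 65.3 ≈ -8.508
  n=2: λ₂ = 6.176π²/0.518² - 65.3 ≈ 161.868
  n=3: λ₃ = 13.896π²/0.518² - 65.3 ≈ 445.828
Since 1.544π²/0.518² ≈ 56.792 < 65.3, λ₁ < 0.
The n=1 mode grows fastest (−λₙ is largest for n=1) → dominates.
Asymptotic: u ~ c₁ sin(πx/0.518) e^{8.508t} (exponential growth at rate −λ₁ ≈ 8.508).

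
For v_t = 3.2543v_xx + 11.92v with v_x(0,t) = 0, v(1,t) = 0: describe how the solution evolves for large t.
v grows unboundedly. Reaction dominates diffusion (r=11.92 > κπ²/(4L²)≈8.03); solution grows exponentially.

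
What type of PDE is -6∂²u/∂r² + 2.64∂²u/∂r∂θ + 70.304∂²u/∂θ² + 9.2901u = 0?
With A = -6, B = 2.64, C = 70.304, the discriminant is 1694.2656. This is a hyperbolic PDE.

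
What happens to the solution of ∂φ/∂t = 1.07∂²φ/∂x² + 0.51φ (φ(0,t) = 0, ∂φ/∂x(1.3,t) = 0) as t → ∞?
φ → 0. Diffusion dominates reaction (r=0.51 < κπ²/(4L²)≈1.56); solution decays.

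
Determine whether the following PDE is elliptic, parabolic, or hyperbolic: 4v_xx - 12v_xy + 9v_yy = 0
Coefficients: A = 4, B = -12, C = 9. B² - 4AC = 0, which is zero, so the equation is parabolic.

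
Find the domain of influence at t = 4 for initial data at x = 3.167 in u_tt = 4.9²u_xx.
Domain of influence: [-16.433, 22.767]. Data at x = 3.167 spreads outward at speed 4.9.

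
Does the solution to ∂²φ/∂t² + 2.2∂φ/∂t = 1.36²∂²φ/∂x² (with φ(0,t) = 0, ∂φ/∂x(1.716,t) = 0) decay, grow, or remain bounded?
φ → 0. Damping (γ=2.2) dissipates energy; oscillations decay exponentially.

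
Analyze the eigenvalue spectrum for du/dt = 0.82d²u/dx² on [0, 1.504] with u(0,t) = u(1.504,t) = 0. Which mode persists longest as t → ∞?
Eigenvalues: λₙ = 0.82n²π²/1.504².
First three modes:
  n=1: λ₁ = 0.82π²/1.504² ≈ 3.578
  n=2: λ₂ = 3.28π²/1.504² ≈ 14.311 (4× faster decay)
  n=3: λ₃ = 7.38π²/1.504² ≈ 32.2 (9× faster decay)
As t → ∞, higher modes decay exponentially faster. The n=1 mode dominates: u ~ c₁ sin(πx/1.504) e^{-λ₁t}.
Decay rate: λ₁ = 0.82π²/1.504² ≈ 3.578.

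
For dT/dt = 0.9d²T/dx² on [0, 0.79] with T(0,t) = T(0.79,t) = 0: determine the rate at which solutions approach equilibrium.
Eigenvalues: λₙ = 0.9n²π²/0.79².
First three modes:
  n=1: λ₁ = 0.9π²/0.79² ≈ 14.233
  n=2: λ₂ = 3.6π²/0.79² ≈ 56.931 (4× faster decay)
  n=3: λ₃ = 8.1π²/0.79² ≈ 128.095 (9× faster decay)
As t → ∞, higher modes decay exponentially faster. The n=1 mode dominates: T ~ c₁ sin(πx/0.79) e^{-λ₁t}.
Decay rate: λ₁ = 0.9π²/0.79² ≈ 14.233.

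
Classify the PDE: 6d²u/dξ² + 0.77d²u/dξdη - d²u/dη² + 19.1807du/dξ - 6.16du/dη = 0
A = 6, B = 0.77, C = -1. Discriminant B² - 4AC = 24.5929. Since 24.5929 > 0, hyperbolic.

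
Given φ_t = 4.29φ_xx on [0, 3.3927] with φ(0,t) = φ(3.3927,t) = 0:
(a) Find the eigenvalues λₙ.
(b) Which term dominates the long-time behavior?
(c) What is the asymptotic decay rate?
Eigenvalues: λₙ = 4.29n²π²/3.3927².
First three modes:
  n=1: λ₁ = 4.29π²/3.3927² ≈ 3.678
  n=2: λ₂ = 17.16π²/3.3927² ≈ 14.714 (4× faster decay)
  n=3: λ₃ = 38.61π²/3.3927² ≈ 33.106 (9× faster decay)
As t → ∞, higher modes decay exponentially faster. The n=1 mode dominates: φ ~ c₁ sin(πx/3.3927) e^{-λ₁t}.
Decay rate: λ₁ = 4.29π²/3.3927² ≈ 3.678.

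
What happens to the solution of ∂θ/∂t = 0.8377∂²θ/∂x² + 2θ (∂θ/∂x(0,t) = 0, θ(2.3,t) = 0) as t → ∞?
θ grows unboundedly. Reaction dominates diffusion (r=2 > κπ²/(4L²)≈0.39); solution grows exponentially.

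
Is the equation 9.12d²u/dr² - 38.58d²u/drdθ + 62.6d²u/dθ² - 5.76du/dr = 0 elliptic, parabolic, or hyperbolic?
Computing B² - 4AC with A = 9.12, B = -38.58, C = 62.6: discriminant = -795.2316 (negative). Answer: elliptic.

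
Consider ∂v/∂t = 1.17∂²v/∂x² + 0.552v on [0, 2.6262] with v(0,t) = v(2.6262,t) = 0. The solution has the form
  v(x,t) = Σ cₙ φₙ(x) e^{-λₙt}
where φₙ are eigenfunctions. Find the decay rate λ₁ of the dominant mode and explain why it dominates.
Eigenvalues: λₙ = 1.17n²π²/2.6262² - 0.552.
First three modes:
  n=1: λ₁ = 1.17π²/2.6262² - 0.552 ≈ 1.122
  n=2: λ₂ = 4.68π²/2.6262² - 0.552 ≈ 6.145
  n=3: λ₃ = 10.53π²/2.6262² - 0.552 ≈ 14.517
Since 1.17π²/2.6262² ≈ 1.674 > 0.552, all λₙ > 0.
The n=1 mode decays slowest → dominates as t → ∞.
Asymptotic: v ~ c₁ sin(πx/2.6262) e^{-λ₁t} with decay rate λ₁ ≈ 1.122.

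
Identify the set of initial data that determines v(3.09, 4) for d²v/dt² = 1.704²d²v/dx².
Domain of dependence: [-3.726, 9.906]. Signals travel at speed 1.704, so data within |x - 3.09| ≤ 1.704·4 = 6.816 can reach the point.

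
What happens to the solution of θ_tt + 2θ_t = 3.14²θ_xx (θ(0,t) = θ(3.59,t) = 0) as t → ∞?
θ → 0. Damping (γ=2) dissipates energy; oscillations decay exponentially.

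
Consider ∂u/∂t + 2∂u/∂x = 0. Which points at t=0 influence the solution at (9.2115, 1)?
A single point: x = 7.2115. The characteristic through (9.2115, 1) is x - 2t = const, so x = 9.2115 - 2·1 = 7.2115.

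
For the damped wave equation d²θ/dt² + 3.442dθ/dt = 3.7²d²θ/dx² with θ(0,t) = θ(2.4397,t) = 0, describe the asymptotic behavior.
θ → 0. Damping (γ=3.442) dissipates energy; oscillations decay exponentially.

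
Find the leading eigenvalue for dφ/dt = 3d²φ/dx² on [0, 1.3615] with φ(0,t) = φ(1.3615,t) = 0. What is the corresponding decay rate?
Eigenvalues: λₙ = 3n²π²/1.3615².
First three modes:
  n=1: λ₁ = 3π²/1.3615² ≈ 15.973
  n=2: λ₂ = 12π²/1.3615² ≈ 63.892 (4× faster decay)
  n=3: λ₃ = 27π²/1.3615² ≈ 143.757 (9× faster decay)
As t → ∞, higher modes decay exponentially faster. The n=1 mode dominates: φ ~ c₁ sin(πx/1.3615) e^{-λ₁t}.
Decay rate: λ₁ = 3π²/1.3615² ≈ 15.973.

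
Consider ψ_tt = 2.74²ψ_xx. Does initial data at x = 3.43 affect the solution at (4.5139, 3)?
Yes. The domain of dependence is [-3.7061, 12.7339], and 3.43 ∈ [-3.7061, 12.7339].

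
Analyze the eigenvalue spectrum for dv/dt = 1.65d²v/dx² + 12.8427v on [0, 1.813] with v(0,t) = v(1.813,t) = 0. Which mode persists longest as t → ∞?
Eigenvalues: λₙ = 1.65n²π²/1.813² - 12.8427.
First three modes:
  n=1: λ₁ = 1.65π²/1.813² - 12.8427 ≈ -7.888
  n=2: λ₂ = 6.6π²/1.813² - 12.8427 ≈ 6.975
  n=3: λ₃ = 14.85π²/1.813² - 12.8427 ≈ 31.747
Since 1.65π²/1.813² ≈ 4.954 < 12.8427, λ₁ < 0.
The n=1 mode grows fastest (−λₙ is largest for n=1) → dominates.
Asymptotic: v ~ c₁ sin(πx/1.813) e^{7.888t} (exponential growth at rate −λ₁ ≈ 7.888).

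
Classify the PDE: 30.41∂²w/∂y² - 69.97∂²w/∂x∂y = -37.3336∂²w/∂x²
Rewriting in standard form: 37.3336∂²w/∂x² - 69.97∂²w/∂x∂y + 30.41∂²w/∂y² = 0. A = 37.3336, B = -69.97, C = 30.41. Discriminant B² - 4AC = 354.541796. Since 354.541796 > 0, hyperbolic.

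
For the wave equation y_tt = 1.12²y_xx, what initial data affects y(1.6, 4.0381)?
Domain of dependence: [-2.922672, 6.122672]. Signals travel at speed 1.12, so data within |x - 1.6| ≤ 1.12·4.0381 = 4.522672 can reach the point.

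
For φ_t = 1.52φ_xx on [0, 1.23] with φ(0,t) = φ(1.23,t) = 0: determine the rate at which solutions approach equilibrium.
Eigenvalues: λₙ = 1.52n²π²/1.23².
First three modes:
  n=1: λ₁ = 1.52π²/1.23² ≈ 9.916
  n=2: λ₂ = 6.08π²/1.23² ≈ 39.664 (4× faster decay)
  n=3: λ₃ = 13.68π²/1.23² ≈ 89.243 (9× faster decay)
As t → ∞, higher modes decay exponentially faster. The n=1 mode dominates: φ ~ c₁ sin(πx/1.23) e^{-λ₁t}.
Decay rate: λ₁ = 1.52π²/1.23² ≈ 9.916.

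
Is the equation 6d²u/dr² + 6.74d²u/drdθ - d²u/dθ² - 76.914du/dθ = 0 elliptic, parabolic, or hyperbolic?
Computing B² - 4AC with A = 6, B = 6.74, C = -1: discriminant = 69.4276 (positive). Answer: hyperbolic.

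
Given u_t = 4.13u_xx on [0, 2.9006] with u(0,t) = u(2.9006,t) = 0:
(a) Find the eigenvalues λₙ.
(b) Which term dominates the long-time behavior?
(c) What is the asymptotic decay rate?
Eigenvalues: λₙ = 4.13n²π²/2.9006².
First three modes:
  n=1: λ₁ = 4.13π²/2.9006² ≈ 4.845
  n=2: λ₂ = 16.52π²/2.9006² ≈ 19.379 (4× faster decay)
  n=3: λ₃ = 37.17π²/2.9006² ≈ 43.603 (9× faster decay)
As t → ∞, higher modes decay exponentially faster. The n=1 mode dominates: u ~ c₁ sin(πx/2.9006) e^{-λ₁t}.
Decay rate: λ₁ = 4.13π²/2.9006² ≈ 4.845.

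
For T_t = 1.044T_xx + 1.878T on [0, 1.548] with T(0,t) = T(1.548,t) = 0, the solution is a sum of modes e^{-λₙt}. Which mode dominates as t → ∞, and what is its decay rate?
Eigenvalues: λₙ = 1.044n²π²/1.548² - 1.878.
First three modes:
  n=1: λ₁ = 1.044π²/1.548² - 1.878 ≈ 2.422
  n=2: λ₂ = 4.176π²/1.548² - 1.878 ≈ 15.322
  n=3: λ₃ = 9.396π²/1.548² - 1.878 ≈ 36.821
Since 1.044π²/1.548² ≈ 4.3 > 1.878, all λₙ > 0.
The n=1 mode decays slowest → dominates as t → ∞.
Asymptotic: T ~ c₁ sin(πx/1.548) e^{-λ₁t} with decay rate λ₁ ≈ 2.422.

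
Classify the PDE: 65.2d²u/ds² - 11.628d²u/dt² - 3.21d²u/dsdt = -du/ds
Rewriting in standard form: 65.2d²u/ds² - 3.21d²u/dsdt - 11.628d²u/dt² + du/ds = 0. A = 65.2, B = -3.21, C = -11.628. Discriminant B² - 4AC = 3042.8865. Since 3042.8865 > 0, hyperbolic.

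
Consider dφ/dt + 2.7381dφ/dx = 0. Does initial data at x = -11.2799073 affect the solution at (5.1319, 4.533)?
No. Only data at x = -7.2799073 affects (5.1319, 4.533). Advection has one-way propagation along characteristics.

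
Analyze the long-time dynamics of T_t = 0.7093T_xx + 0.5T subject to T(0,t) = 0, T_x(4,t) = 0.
Long-time behavior: T grows unboundedly. Reaction dominates diffusion (r=0.5 > κπ²/(4L²)≈0.11); solution grows exponentially.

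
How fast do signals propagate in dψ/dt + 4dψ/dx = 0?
Speed = 4. Information travels along x - 4t = const (rightward).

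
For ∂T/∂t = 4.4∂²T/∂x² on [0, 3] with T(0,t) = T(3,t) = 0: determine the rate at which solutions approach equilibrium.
Eigenvalues: λₙ = 4.4n²π²/3².
First three modes:
  n=1: λ₁ = 4.4π²/3² ≈ 4.825
  n=2: λ₂ = 17.6π²/3² ≈ 19.301 (4× faster decay)
  n=3: λ₃ = 39.6π²/3² ≈ 43.426 (9× faster decay)
As t → ∞, higher modes decay exponentially faster. The n=1 mode dominates: T ~ c₁ sin(πx/3) e^{-λ₁t}.
Decay rate: λ₁ = 4.4π²/3² ≈ 4.825.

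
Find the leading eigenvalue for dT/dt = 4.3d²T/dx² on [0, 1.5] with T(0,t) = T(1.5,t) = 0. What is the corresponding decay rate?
Eigenvalues: λₙ = 4.3n²π²/1.5².
First three modes:
  n=1: λ₁ = 4.3π²/1.5² ≈ 18.862
  n=2: λ₂ = 17.2π²/1.5² ≈ 75.448 (4× faster decay)
  n=3: λ₃ = 38.7π²/1.5² ≈ 169.757 (9× faster decay)
As t → ∞, higher modes decay exponentially faster. The n=1 mode dominates: T ~ c₁ sin(πx/1.5) e^{-λ₁t}.
Decay rate: λ₁ = 4.3π²/1.5² ≈ 18.862.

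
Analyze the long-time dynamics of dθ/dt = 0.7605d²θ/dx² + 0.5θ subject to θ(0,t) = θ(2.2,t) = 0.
Long-time behavior: θ → 0. Diffusion dominates reaction (r=0.5 < κπ²/L²≈1.55); solution decays.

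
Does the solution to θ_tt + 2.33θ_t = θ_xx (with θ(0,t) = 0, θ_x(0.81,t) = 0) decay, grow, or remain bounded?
θ → 0. Damping (γ=2.33) dissipates energy; oscillations decay exponentially.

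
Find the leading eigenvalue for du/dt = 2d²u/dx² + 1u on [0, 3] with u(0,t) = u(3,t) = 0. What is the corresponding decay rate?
Eigenvalues: λₙ = 2n²π²/3² - 1.
First three modes:
  n=1: λ₁ = 2π²/3² - 1 ≈ 1.193
  n=2: λ₂ = 8π²/3² - 1 ≈ 7.773
  n=3: λ₃ = 18π²/3² - 1 ≈ 18.739
Since 2π²/3² ≈ 2.193 > 1, all λₙ > 0.
The n=1 mode decays slowest → dominates as t → ∞.
Asymptotic: u ~ c₁ sin(πx/3) e^{-λ₁t} with decay rate λ₁ ≈ 1.193.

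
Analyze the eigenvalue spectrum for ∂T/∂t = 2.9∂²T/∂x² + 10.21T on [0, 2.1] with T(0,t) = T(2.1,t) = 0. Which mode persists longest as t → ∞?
Eigenvalues: λₙ = 2.9n²π²/2.1² - 10.21.
First three modes:
  n=1: λ₁ = 2.9π²/2.1² - 10.21 ≈ -3.72
  n=2: λ₂ = 11.6π²/2.1² - 10.21 ≈ 15.751
  n=3: λ₃ = 26.1π²/2.1² - 10.21 ≈ 48.202
Since 2.9π²/2.1² ≈ 6.49 < 10.21, λ₁ < 0.
The n=1 mode grows fastest (−λₙ is largest for n=1) → dominates.
Asymptotic: T ~ c₁ sin(πx/2.1) e^{3.72t} (exponential growth at rate −λ₁ ≈ 3.72).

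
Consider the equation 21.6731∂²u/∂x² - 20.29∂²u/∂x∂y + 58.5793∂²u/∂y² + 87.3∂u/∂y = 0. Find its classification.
Elliptic. (A = 21.6731, B = -20.29, C = 58.5793 gives B² - 4AC = -4666.69600732.)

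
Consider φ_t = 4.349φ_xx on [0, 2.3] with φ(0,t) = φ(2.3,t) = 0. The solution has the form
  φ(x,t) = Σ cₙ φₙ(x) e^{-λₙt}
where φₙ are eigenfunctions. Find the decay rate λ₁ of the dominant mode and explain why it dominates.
Eigenvalues: λₙ = 4.349n²π²/2.3².
First three modes:
  n=1: λ₁ = 4.349π²/2.3² ≈ 8.114
  n=2: λ₂ = 17.396π²/2.3² ≈ 32.456 (4× faster decay)
  n=3: λ₃ = 39.141π²/2.3² ≈ 73.026 (9× faster decay)
As t → ∞, higher modes decay exponentially faster. The n=1 mode dominates: φ ~ c₁ sin(πx/2.3) e^{-λ₁t}.
Decay rate: λ₁ = 4.349π²/2.3² ≈ 8.114.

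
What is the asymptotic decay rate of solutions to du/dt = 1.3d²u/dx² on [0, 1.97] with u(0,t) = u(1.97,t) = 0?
Eigenvalues: λₙ = 1.3n²π²/1.97².
First three modes:
  n=1: λ₁ = 1.3π²/1.97² ≈ 3.306
  n=2: λ₂ = 5.2π²/1.97² ≈ 13.224 (4× faster decay)
  n=3: λ₃ = 11.7π²/1.97² ≈ 29.755 (9× faster decay)
As t → ∞, higher modes decay exponentially faster. The n=1 mode dominates: u ~ c₁ sin(πx/1.97) e^{-λ₁t}.
Decay rate: λ₁ = 1.3π²/1.97² ≈ 3.306.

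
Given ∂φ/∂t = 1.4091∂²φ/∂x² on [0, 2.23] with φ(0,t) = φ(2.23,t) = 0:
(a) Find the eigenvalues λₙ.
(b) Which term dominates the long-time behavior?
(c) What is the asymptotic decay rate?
Eigenvalues: λₙ = 1.4091n²π²/2.23².
First three modes:
  n=1: λ₁ = 1.4091π²/2.23² ≈ 2.797
  n=2: λ₂ = 5.6364π²/2.23² ≈ 11.186 (4× faster decay)
  n=3: λ₃ = 12.6819π²/2.23² ≈ 25.169 (9× faster decay)
As t → ∞, higher modes decay exponentially faster. The n=1 mode dominates: φ ~ c₁ sin(πx/2.23) e^{-λ₁t}.
Decay rate: λ₁ = 1.4091π²/2.23² ≈ 2.797.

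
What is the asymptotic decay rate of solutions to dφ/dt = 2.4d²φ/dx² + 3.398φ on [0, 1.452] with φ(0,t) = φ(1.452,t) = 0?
Eigenvalues: λₙ = 2.4n²π²/1.452² - 3.398.
First three modes:
  n=1: λ₁ = 2.4π²/1.452² - 3.398 ≈ 7.837
  n=2: λ₂ = 9.6π²/1.452² - 3.398 ≈ 41.542
  n=3: λ₃ = 21.6π²/1.452² - 3.398 ≈ 97.718
Since 2.4π²/1.452² ≈ 11.235 > 3.398, all λₙ > 0.
The n=1 mode decays slowest → dominates as t → ∞.
Asymptotic: φ ~ c₁ sin(πx/1.452) e^{-λ₁t} with decay rate λ₁ ≈ 7.837.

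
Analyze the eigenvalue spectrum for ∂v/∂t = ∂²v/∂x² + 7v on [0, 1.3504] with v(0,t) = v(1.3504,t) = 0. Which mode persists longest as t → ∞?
Eigenvalues: λₙ = n²π²/1.3504² - 7.
First three modes:
  n=1: λ₁ = π²/1.3504² - 7 ≈ -1.588
  n=2: λ₂ = 4π²/1.3504² - 7 ≈ 14.649
  n=3: λ₃ = 9π²/1.3504² - 7 ≈ 41.71
Since π²/1.3504² ≈ 5.412 < 7, λ₁ < 0.
The n=1 mode grows fastest (−λₙ is largest for n=1) → dominates.
Asymptotic: v ~ c₁ sin(πx/1.3504) e^{1.588t} (exponential growth at rate −λ₁ ≈ 1.588).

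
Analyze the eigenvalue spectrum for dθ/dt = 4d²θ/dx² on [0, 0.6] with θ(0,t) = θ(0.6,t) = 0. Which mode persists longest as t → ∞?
Eigenvalues: λₙ = 4n²π²/0.6².
First three modes:
  n=1: λ₁ = 4π²/0.6² ≈ 109.662
  n=2: λ₂ = 16π²/0.6² ≈ 438.649 (4× faster decay)
  n=3: λ₃ = 36π²/0.6² ≈ 986.96 (9× faster decay)
As t → ∞, higher modes decay exponentially faster. The n=1 mode dominates: θ ~ c₁ sin(πx/0.6) e^{-λ₁t}.
Decay rate: λ₁ = 4π²/0.6² ≈ 109.662.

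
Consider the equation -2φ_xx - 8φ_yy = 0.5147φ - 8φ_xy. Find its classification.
Rewriting in standard form: -2φ_xx + 8φ_xy - 8φ_yy - 0.5147φ = 0. Parabolic. (A = -2, B = 8, C = -8 gives B² - 4AC = 0.)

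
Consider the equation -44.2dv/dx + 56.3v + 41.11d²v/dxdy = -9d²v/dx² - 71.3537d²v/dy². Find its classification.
Rewriting in standard form: 9d²v/dx² + 41.11d²v/dxdy + 71.3537d²v/dy² - 44.2dv/dx + 56.3v = 0. Elliptic. (A = 9, B = 41.11, C = 71.3537 gives B² - 4AC = -878.7011.)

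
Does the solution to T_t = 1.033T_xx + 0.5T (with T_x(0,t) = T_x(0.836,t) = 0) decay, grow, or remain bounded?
T grows unboundedly. With Neumann BCs the constant mode has diffusion eigenvalue 0, so any r > 0 makes it grow like e^(0.5t); solution grows exponentially.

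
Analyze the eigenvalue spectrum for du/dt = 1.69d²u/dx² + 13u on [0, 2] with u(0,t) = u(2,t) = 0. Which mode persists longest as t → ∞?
Eigenvalues: λₙ = 1.69n²π²/2² - 13.
First three modes:
  n=1: λ₁ = 1.69π²/2² - 13 ≈ -8.83
  n=2: λ₂ = 6.76π²/2² - 13 ≈ 3.68
  n=3: λ₃ = 15.21π²/2² - 13 ≈ 24.529
Since 1.69π²/2² ≈ 4.17 < 13, λ₁ < 0.
The n=1 mode grows fastest (−λₙ is largest for n=1) → dominates.
Asymptotic: u ~ c₁ sin(πx/2) e^{8.83t} (exponential growth at rate −λ₁ ≈ 8.83).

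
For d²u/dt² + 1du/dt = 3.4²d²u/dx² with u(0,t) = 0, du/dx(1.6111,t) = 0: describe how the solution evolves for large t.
u → 0. Damping (γ=1) dissipates energy; oscillations decay exponentially.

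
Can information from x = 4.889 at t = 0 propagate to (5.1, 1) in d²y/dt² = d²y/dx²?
Yes. The domain of dependence is [4.1, 6.1], and 4.889 ∈ [4.1, 6.1].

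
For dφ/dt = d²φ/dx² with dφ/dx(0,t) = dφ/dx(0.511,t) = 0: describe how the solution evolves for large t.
φ → constant (steady state). Heat is conserved (no flux at boundaries); solution approaches the spatial average.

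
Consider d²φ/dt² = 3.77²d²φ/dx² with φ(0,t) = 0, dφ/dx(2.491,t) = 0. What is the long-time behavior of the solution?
As t → ∞, φ oscillates (no decay). Energy is conserved; the solution oscillates indefinitely as standing waves.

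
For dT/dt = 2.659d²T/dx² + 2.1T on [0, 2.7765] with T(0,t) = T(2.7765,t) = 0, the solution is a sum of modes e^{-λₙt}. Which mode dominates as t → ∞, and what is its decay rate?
Eigenvalues: λₙ = 2.659n²π²/2.7765² - 2.1.
First three modes:
  n=1: λ₁ = 2.659π²/2.7765² - 2.1 ≈ 1.304
  n=2: λ₂ = 10.636π²/2.7765² - 2.1 ≈ 11.517
  n=3: λ₃ = 23.931π²/2.7765² - 2.1 ≈ 28.538
Since 2.659π²/2.7765² ≈ 3.404 > 2.1, all λₙ > 0.
The n=1 mode decays slowest → dominates as t → ∞.
Asymptotic: T ~ c₁ sin(πx/2.7765) e^{-λ₁t} with decay rate λ₁ ≈ 1.304.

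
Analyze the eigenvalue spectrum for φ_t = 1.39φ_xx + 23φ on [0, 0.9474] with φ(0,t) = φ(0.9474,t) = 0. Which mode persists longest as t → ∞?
Eigenvalues: λₙ = 1.39n²π²/0.9474² - 23.
First three modes:
  n=1: λ₁ = 1.39π²/0.9474² - 23 ≈ -7.716
  n=2: λ₂ = 5.56π²/0.9474² - 23 ≈ 38.138
  n=3: λ₃ = 12.51π²/0.9474² - 23 ≈ 114.559
Since 1.39π²/0.9474² ≈ 15.284 < 23, λ₁ < 0.
The n=1 mode grows fastest (−λₙ is largest for n=1) → dominates.
Asymptotic: φ ~ c₁ sin(πx/0.9474) e^{7.716t} (exponential growth at rate −λ₁ ≈ 7.716).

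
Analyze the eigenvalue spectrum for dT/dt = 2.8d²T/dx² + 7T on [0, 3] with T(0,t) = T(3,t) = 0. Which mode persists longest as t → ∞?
Eigenvalues: λₙ = 2.8n²π²/3² - 7.
First three modes:
  n=1: λ₁ = 2.8π²/3² - 7 ≈ -3.929
  n=2: λ₂ = 11.2π²/3² - 7 ≈ 5.282
  n=3: λ₃ = 25.2π²/3² - 7 ≈ 20.635
Since 2.8π²/3² ≈ 3.071 < 7, λ₁ < 0.
The n=1 mode grows fastest (−λₙ is largest for n=1) → dominates.
Asymptotic: T ~ c₁ sin(πx/3) e^{3.929t} (exponential growth at rate −λ₁ ≈ 3.929).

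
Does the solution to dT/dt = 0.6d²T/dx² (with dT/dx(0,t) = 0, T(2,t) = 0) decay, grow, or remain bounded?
T → 0. Heat escapes through the Dirichlet boundary.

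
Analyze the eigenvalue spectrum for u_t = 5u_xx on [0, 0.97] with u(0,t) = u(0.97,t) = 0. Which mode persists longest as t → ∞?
Eigenvalues: λₙ = 5n²π²/0.97².
First three modes:
  n=1: λ₁ = 5π²/0.97² ≈ 52.448
  n=2: λ₂ = 20π²/0.97² ≈ 209.791 (4× faster decay)
  n=3: λ₃ = 45π²/0.97² ≈ 472.029 (9× faster decay)
As t → ∞, higher modes decay exponentially faster. The n=1 mode dominates: u ~ c₁ sin(πx/0.97) e^{-λ₁t}.
Decay rate: λ₁ = 5π²/0.97² ≈ 52.448.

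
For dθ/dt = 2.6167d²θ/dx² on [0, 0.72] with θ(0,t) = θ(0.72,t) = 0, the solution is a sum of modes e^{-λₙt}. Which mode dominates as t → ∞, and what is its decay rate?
Eigenvalues: λₙ = 2.6167n²π²/0.72².
First three modes:
  n=1: λ₁ = 2.6167π²/0.72² ≈ 49.818
  n=2: λ₂ = 10.4668π²/0.72² ≈ 199.273 (4× faster decay)
  n=3: λ₃ = 23.5503π²/0.72² ≈ 448.364 (9× faster decay)
As t → ∞, higher modes decay exponentially faster. The n=1 mode dominates: θ ~ c₁ sin(πx/0.72) e^{-λ₁t}.
Decay rate: λ₁ = 2.6167π²/0.72² ≈ 49.818.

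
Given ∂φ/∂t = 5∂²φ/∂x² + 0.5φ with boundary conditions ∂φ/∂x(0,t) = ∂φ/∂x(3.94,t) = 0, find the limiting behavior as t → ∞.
φ grows unboundedly. With Neumann BCs the constant mode has diffusion eigenvalue 0, so any r > 0 makes it grow like e^(0.5t); solution grows exponentially.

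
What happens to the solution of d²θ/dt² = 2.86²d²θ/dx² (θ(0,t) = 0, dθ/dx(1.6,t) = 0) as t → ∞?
θ oscillates (no decay). Energy is conserved; the solution oscillates indefinitely as standing waves.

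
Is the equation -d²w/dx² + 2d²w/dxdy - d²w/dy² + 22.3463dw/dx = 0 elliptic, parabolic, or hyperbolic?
Computing B² - 4AC with A = -1, B = 2, C = -1: discriminant = 0 (zero). Answer: parabolic.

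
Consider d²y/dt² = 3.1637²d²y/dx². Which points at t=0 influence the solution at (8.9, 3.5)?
Domain of dependence: [-2.17295, 19.97295]. Signals travel at speed 3.1637, so data within |x - 8.9| ≤ 3.1637·3.5 = 11.07295 can reach the point.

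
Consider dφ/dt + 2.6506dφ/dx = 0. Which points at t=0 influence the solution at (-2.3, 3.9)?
A single point: x = -12.63734. The characteristic through (-2.3, 3.9) is x - 2.6506t = const, so x = -2.3 - 2.6506·3.9 = -12.63734.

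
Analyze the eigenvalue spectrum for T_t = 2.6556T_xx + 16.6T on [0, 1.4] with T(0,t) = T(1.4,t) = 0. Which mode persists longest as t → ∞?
Eigenvalues: λₙ = 2.6556n²π²/1.4² - 16.6.
First three modes:
  n=1: λ₁ = 2.6556π²/1.4² - 16.6 ≈ -3.228
  n=2: λ₂ = 10.6224π²/1.4² - 16.6 ≈ 36.889
  n=3: λ₃ = 23.9004π²/1.4² - 16.6 ≈ 103.751
Since 2.6556π²/1.4² ≈ 13.372 < 16.6, λ₁ < 0.
The n=1 mode grows fastest (−λₙ is largest for n=1) → dominates.
Asymptotic: T ~ c₁ sin(πx/1.4) e^{3.228t} (exponential growth at rate −λ₁ ≈ 3.228).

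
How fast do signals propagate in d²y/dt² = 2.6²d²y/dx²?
Speed = 2.6. Information travels along characteristics x = x₀ ± 2.6t.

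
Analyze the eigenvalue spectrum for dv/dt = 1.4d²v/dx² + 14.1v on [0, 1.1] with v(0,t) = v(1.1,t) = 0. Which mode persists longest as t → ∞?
Eigenvalues: λₙ = 1.4n²π²/1.1² - 14.1.
First three modes:
  n=1: λ₁ = 1.4π²/1.1² - 14.1 ≈ -2.681
  n=2: λ₂ = 5.6π²/1.1² - 14.1 ≈ 31.578
  n=3: λ₃ = 12.6π²/1.1² - 14.1 ≈ 88.674
Since 1.4π²/1.1² ≈ 11.419 < 14.1, λ₁ < 0.
The n=1 mode grows fastest (−λₙ is largest for n=1) → dominates.
Asymptotic: v ~ c₁ sin(πx/1.1) e^{2.681t} (exponential growth at rate −λ₁ ≈ 2.681).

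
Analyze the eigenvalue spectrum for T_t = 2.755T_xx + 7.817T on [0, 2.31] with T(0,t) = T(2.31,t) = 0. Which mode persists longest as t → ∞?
Eigenvalues: λₙ = 2.755n²π²/2.31² - 7.817.
First three modes:
  n=1: λ₁ = 2.755π²/2.31² - 7.817 ≈ -2.721
  n=2: λ₂ = 11.02π²/2.31² - 7.817 ≈ 12.565
  n=3: λ₃ = 24.795π²/2.31² - 7.817 ≈ 38.044
Since 2.755π²/2.31² ≈ 5.096 < 7.817, λ₁ < 0.
The n=1 mode grows fastest (−λₙ is largest for n=1) → dominates.
Asymptotic: T ~ c₁ sin(πx/2.31) e^{2.721t} (exponential growth at rate −λ₁ ≈ 2.721).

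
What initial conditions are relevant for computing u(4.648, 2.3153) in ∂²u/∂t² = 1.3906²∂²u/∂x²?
Domain of dependence: [1.42834382, 7.86765618]. Signals travel at speed 1.3906, so data within |x - 4.648| ≤ 1.3906·2.3153 = 3.21965618 can reach the point.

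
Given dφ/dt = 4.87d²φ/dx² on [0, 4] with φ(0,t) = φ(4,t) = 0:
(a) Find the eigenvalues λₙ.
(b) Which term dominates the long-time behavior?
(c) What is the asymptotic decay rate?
Eigenvalues: λₙ = 4.87n²π²/4².
First three modes:
  n=1: λ₁ = 4.87π²/4² ≈ 3.004
  n=2: λ₂ = 19.48π²/4² ≈ 12.016 (4× faster decay)
  n=3: λ₃ = 43.83π²/4² ≈ 27.037 (9× faster decay)
As t → ∞, higher modes decay exponentially faster. The n=1 mode dominates: φ ~ c₁ sin(πx/4) e^{-λ₁t}.
Decay rate: λ₁ = 4.87π²/4² ≈ 3.004.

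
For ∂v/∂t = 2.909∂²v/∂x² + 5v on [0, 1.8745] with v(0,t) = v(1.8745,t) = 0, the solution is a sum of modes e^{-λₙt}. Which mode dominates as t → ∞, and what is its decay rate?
Eigenvalues: λₙ = 2.909n²π²/1.8745² - 5.
First three modes:
  n=1: λ₁ = 2.909π²/1.8745² - 5 ≈ 3.171
  n=2: λ₂ = 11.636π²/1.8745² - 5 ≈ 27.684
  n=3: λ₃ = 26.181π²/1.8745² - 5 ≈ 68.539
Since 2.909π²/1.8745² ≈ 8.171 > 5, all λₙ > 0.
The n=1 mode decays slowest → dominates as t → ∞.
Asymptotic: v ~ c₁ sin(πx/1.8745) e^{-λ₁t} with decay rate λ₁ ≈ 3.171.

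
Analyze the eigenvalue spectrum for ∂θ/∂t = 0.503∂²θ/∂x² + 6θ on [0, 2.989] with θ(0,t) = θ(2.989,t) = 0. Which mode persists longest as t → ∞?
Eigenvalues: λₙ = 0.503n²π²/2.989² - 6.
First three modes:
  n=1: λ₁ = 0.503π²/2.989² - 6 ≈ -5.444
  n=2: λ₂ = 2.012π²/2.989² - 6 ≈ -3.777
  n=3: λ₃ = 4.527π²/2.989² - 6 ≈ -0.999
Since 0.503π²/2.989² ≈ 0.556 < 6, λ₁ < 0.
The n=1 mode grows fastest (−λₙ is largest for n=1) → dominates.
Asymptotic: θ ~ c₁ sin(πx/2.989) e^{5.444t} (exponential growth at rate −λ₁ ≈ 5.444).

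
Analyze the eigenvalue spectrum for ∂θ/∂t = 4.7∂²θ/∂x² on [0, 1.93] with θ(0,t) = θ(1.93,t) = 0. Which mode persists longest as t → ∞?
Eigenvalues: λₙ = 4.7n²π²/1.93².
First three modes:
  n=1: λ₁ = 4.7π²/1.93² ≈ 12.453
  n=2: λ₂ = 18.8π²/1.93² ≈ 49.813 (4× faster decay)
  n=3: λ₃ = 42.3π²/1.93² ≈ 112.079 (9× faster decay)
As t → ∞, higher modes decay exponentially faster. The n=1 mode dominates: θ ~ c₁ sin(πx/1.93) e^{-λ₁t}.
Decay rate: λ₁ = 4.7π²/1.93² ≈ 12.453.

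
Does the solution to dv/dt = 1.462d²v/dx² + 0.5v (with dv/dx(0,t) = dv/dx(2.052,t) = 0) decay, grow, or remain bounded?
v grows unboundedly. With Neumann BCs the constant mode has diffusion eigenvalue 0, so any r > 0 makes it grow like e^(0.5t); solution grows exponentially.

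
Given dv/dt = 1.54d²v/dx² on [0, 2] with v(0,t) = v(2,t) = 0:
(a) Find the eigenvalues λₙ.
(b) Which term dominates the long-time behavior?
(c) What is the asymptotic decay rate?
Eigenvalues: λₙ = 1.54n²π²/2².
First three modes:
  n=1: λ₁ = 1.54π²/2² ≈ 3.8
  n=2: λ₂ = 6.16π²/2² ≈ 15.199 (4× faster decay)
  n=3: λ₃ = 13.86π²/2² ≈ 34.198 (9× faster decay)
As t → ∞, higher modes decay exponentially faster. The n=1 mode dominates: v ~ c₁ sin(πx/2) e^{-λ₁t}.
Decay rate: λ₁ = 1.54π²/2² ≈ 3.8.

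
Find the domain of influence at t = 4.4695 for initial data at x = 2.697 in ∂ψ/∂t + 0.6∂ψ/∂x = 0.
At x = 5.3787. The characteristic carries data from (2.697, 0) to (5.3787, 4.4695).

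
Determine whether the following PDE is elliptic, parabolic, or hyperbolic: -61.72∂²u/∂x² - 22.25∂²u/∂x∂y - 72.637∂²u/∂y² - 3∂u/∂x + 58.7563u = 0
Coefficients: A = -61.72, B = -22.25, C = -72.637. B² - 4AC = -17437.56006, which is negative, so the equation is elliptic.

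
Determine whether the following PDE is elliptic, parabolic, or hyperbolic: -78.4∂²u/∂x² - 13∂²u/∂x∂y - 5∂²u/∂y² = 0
Coefficients: A = -78.4, B = -13, C = -5. B² - 4AC = -1399, which is negative, so the equation is elliptic.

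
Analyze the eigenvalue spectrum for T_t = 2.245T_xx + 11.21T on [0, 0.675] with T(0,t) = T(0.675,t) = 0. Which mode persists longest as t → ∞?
Eigenvalues: λₙ = 2.245n²π²/0.675² - 11.21.
First three modes:
  n=1: λ₁ = 2.245π²/0.675² - 11.21 ≈ 37.42
  n=2: λ₂ = 8.98π²/0.675² - 11.21 ≈ 183.312
  n=3: λ₃ = 20.205π²/0.675² - 11.21 ≈ 426.464
Since 2.245π²/0.675² ≈ 48.63 > 11.21, all λₙ > 0.
The n=1 mode decays slowest → dominates as t → ∞.
Asymptotic: T ~ c₁ sin(πx/0.675) e^{-λ₁t} with decay rate λ₁ ≈ 37.42.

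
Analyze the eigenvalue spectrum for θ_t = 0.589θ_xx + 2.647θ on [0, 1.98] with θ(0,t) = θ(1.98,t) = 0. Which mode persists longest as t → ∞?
Eigenvalues: λₙ = 0.589n²π²/1.98² - 2.647.
First three modes:
  n=1: λ₁ = 0.589π²/1.98² - 2.647 ≈ -1.164
  n=2: λ₂ = 2.356π²/1.98² - 2.647 ≈ 3.284
  n=3: λ₃ = 5.301π²/1.98² - 2.647 ≈ 10.698
Since 0.589π²/1.98² ≈ 1.483 < 2.647, λ₁ < 0.
The n=1 mode grows fastest (−λₙ is largest for n=1) → dominates.
Asymptotic: θ ~ c₁ sin(πx/1.98) e^{1.164t} (exponential growth at rate −λ₁ ≈ 1.164).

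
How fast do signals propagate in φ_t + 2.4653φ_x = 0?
Speed = 2.4653. Information travels along x - 2.4653t = const (rightward).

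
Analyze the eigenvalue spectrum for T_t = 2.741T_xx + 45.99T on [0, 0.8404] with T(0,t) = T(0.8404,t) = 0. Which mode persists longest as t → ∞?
Eigenvalues: λₙ = 2.741n²π²/0.8404² - 45.99.
First three modes:
  n=1: λ₁ = 2.741π²/0.8404² - 45.99 ≈ -7.687
  n=2: λ₂ = 10.964π²/0.8404² - 45.99 ≈ 107.223
  n=3: λ₃ = 24.669π²/0.8404² - 45.99 ≈ 298.74
Since 2.741π²/0.8404² ≈ 38.303 < 45.99, λ₁ < 0.
The n=1 mode grows fastest (−λₙ is largest for n=1) → dominates.
Asymptotic: T ~ c₁ sin(πx/0.8404) e^{7.687t} (exponential growth at rate −λ₁ ≈ 7.687).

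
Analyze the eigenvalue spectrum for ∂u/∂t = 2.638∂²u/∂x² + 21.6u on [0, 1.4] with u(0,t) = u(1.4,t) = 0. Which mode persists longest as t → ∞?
Eigenvalues: λₙ = 2.638n²π²/1.4² - 21.6.
First three modes:
  n=1: λ₁ = 2.638π²/1.4² - 21.6 ≈ -8.316
  n=2: λ₂ = 10.552π²/1.4² - 21.6 ≈ 31.535
  n=3: λ₃ = 23.742π²/1.4² - 21.6 ≈ 97.953
Since 2.638π²/1.4² ≈ 13.284 < 21.6, λ₁ < 0.
The n=1 mode grows fastest (−λₙ is largest for n=1) → dominates.
Asymptotic: u ~ c₁ sin(πx/1.4) e^{8.316t} (exponential growth at rate −λ₁ ≈ 8.316).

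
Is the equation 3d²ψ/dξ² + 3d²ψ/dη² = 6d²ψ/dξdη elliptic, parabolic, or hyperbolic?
Rewriting in standard form: 3d²ψ/dξ² - 6d²ψ/dξdη + 3d²ψ/dη² = 0. Computing B² - 4AC with A = 3, B = -6, C = 3: discriminant = 0 (zero). Answer: parabolic.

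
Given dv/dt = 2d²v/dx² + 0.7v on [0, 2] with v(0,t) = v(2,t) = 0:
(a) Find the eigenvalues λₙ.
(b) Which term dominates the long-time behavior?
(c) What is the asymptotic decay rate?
Eigenvalues: λₙ = 2n²π²/2² - 0.7.
First three modes:
  n=1: λ₁ = 2π²/2² - 0.7 ≈ 4.235
  n=2: λ₂ = 8π²/2² - 0.7 ≈ 19.039
  n=3: λ₃ = 18π²/2² - 0.7 ≈ 43.713
Since 2π²/2² ≈ 4.935 > 0.7, all λₙ > 0.
The n=1 mode decays slowest → dominates as t → ∞.
Asymptotic: v ~ c₁ sin(πx/2) e^{-λ₁t} with decay rate λ₁ ≈ 4.235.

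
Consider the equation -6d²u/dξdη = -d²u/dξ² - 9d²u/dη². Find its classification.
Rewriting in standard form: d²u/dξ² - 6d²u/dξdη + 9d²u/dη² = 0. Parabolic. (A = 1, B = -6, C = 9 gives B² - 4AC = 0.)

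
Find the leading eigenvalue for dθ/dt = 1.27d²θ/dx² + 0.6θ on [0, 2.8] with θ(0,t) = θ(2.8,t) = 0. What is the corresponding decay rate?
Eigenvalues: λₙ = 1.27n²π²/2.8² - 0.6.
First three modes:
  n=1: λ₁ = 1.27π²/2.8² - 0.6 ≈ 0.999
  n=2: λ₂ = 5.08π²/2.8² - 0.6 ≈ 5.795
  n=3: λ₃ = 11.43π²/2.8² - 0.6 ≈ 13.789
Since 1.27π²/2.8² ≈ 1.599 > 0.6, all λₙ > 0.
The n=1 mode decays slowest → dominates as t → ∞.
Asymptotic: θ ~ c₁ sin(πx/2.8) e^{-λ₁t} with decay rate λ₁ ≈ 0.999.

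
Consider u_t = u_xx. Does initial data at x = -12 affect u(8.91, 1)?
Yes, for any finite x. The heat equation has infinite propagation speed, so all initial data affects all points at any t > 0.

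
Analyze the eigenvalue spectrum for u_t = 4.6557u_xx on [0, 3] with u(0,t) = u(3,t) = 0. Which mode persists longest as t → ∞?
Eigenvalues: λₙ = 4.6557n²π²/3².
First three modes:
  n=1: λ₁ = 4.6557π²/3² ≈ 5.106
  n=2: λ₂ = 18.6228π²/3² ≈ 20.422 (4× faster decay)
  n=3: λ₃ = 41.9013π²/3² ≈ 45.95 (9× faster decay)
As t → ∞, higher modes decay exponentially faster. The n=1 mode dominates: u ~ c₁ sin(πx/3) e^{-λ₁t}.
Decay rate: λ₁ = 4.6557π²/3² ≈ 5.106.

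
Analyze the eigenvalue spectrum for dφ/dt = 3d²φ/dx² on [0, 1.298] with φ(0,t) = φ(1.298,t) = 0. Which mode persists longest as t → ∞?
Eigenvalues: λₙ = 3n²π²/1.298².
First three modes:
  n=1: λ₁ = 3π²/1.298² ≈ 17.574
  n=2: λ₂ = 12π²/1.298² ≈ 70.296 (4× faster decay)
  n=3: λ₃ = 27π²/1.298² ≈ 158.166 (9× faster decay)
As t → ∞, higher modes decay exponentially faster. The n=1 mode dominates: φ ~ c₁ sin(πx/1.298) e^{-λ₁t}.
Decay rate: λ₁ = 3π²/1.298² ≈ 17.574.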